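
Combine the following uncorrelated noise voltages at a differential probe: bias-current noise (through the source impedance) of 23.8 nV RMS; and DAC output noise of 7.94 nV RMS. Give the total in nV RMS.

25.1 nV

Uncorrelated sources add in power (mean-square): V_tot = √(ΣV_i²)
V_tot = √[(2.38×10⁻⁸)² + (7.94×10⁻⁹)²] = 2.51×10⁻⁸ V = 25.1 nV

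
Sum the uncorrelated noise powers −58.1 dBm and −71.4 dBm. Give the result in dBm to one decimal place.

Convert to linear, add, convert back:
P₁ = 1.55×10⁻⁹ W, P₂ = 7.24×10⁻¹¹ W
P_tot = 1.62×10⁻⁹ W → 10 log₁₀(P_tot / 10⁻³) = −57.9 dBm

−57.9 dBm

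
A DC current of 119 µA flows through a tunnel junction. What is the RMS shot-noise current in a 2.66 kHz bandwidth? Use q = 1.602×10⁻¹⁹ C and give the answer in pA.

318 pA

I_n = √(2qI·B)
2qI·B = 2 × 1.602×10⁻¹⁹ × 1.19×10⁻⁴ × 2.66×10³ = 1.01×10⁻¹⁹ A²
I_n = √(1.01×10⁻¹⁹) = 3.18×10⁻¹⁰ A = 318 pA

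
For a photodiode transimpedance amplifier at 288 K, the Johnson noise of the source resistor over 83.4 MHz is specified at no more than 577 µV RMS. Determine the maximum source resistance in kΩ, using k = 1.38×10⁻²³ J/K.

Johnson–Nyquist: V_n = √(4kTRB) ⇒ R = V_n² / (4kTB)
4kTB = 4 × 1.38×10⁻²³ × 288 × 8.34×10⁷ = 1.33×10⁻¹²
R = (5.77×10⁻⁴)² / 1.33×10⁻¹² = 2.51×10⁵ Ω = 251 kΩ

251 kΩ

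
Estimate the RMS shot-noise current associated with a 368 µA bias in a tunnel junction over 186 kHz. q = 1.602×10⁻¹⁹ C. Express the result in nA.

4.68 nA

I_n = √(2qI·B)
2qI·B = 2 × 1.602×10⁻¹⁹ × 3.68×10⁻⁴ × 1.86×10⁵ = 2.19×10⁻¹⁷ A²
I_n = √(2.19×10⁻¹⁷) = 4.68×10⁻⁹ A = 4.68 nA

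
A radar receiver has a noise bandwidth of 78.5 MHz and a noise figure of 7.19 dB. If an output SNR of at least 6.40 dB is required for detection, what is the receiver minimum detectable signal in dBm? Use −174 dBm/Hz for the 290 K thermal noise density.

−81.5 dBm

Sensitivity = −174 + 10 log₁₀(B) + NF + SNR_min
= −174 + 78.95 + 7.19 + 6.40
= −81.46 dBm → −81.5 dBm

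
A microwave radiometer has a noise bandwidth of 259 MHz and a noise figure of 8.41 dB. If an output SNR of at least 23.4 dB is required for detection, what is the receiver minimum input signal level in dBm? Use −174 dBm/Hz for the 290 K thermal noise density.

Sensitivity = −174 + 10 log₁₀(B) + NF + SNR_min
= −174 + 84.13 + 8.41 + 23.4
= −58.06 dBm → −58.1 dBm

−58.1 dBm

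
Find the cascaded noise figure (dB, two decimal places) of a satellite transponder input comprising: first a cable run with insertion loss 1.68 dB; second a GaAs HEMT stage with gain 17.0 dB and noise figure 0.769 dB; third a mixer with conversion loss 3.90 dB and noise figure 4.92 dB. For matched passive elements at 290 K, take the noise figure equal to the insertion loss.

2.60 dB

Convert to linear (a loss of L dB is a gain of −L dB): F_i = 10^(NF_i/10), G_i = 10^(G_i,dB/10)
  Stage 1: F_1 = 10^(1.68/10) = 1.472, G_1 = 10^(−1.68/10) = 0.6792
  Stage 2: F_2 = 10^(0.769/10) = 1.194, G_2 = 10^(17.0/10) = 50.12
  Stage 3: F_3 = 10^(4.92/10) = 3.105, G_3 = 10^(−3.90/10) = 0.4074
Friis cascade:
  F = 1.472 + (1.194 − 1)/0.6792 + (3.105 − 1)/34.04 = 1.819
NF = 10 log₁₀(1.819) = 2.60 dB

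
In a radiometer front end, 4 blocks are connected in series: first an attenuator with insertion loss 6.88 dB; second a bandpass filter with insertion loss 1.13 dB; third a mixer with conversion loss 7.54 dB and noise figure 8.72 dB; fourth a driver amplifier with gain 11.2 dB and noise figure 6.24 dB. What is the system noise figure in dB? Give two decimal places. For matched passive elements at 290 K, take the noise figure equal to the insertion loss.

22.10 dB

Convert to linear (a loss of L dB is a gain of −L dB): F_i = 10^(NF_i/10), G_i = 10^(G_i,dB/10)
  Stage 1: F_1 = 10^(6.88/10) = 4.875, G_1 = 10^(−6.88/10) = 0.2051
  Stage 2: F_2 = 10^(1.13/10) = 1.297, G_2 = 10^(−1.13/10) = 0.7709
  Stage 3: F_3 = 10^(8.72/10) = 7.447, G_3 = 10^(−7.54/10) = 0.1762
  Stage 4: F_4 = 10^(6.24/10) = 4.207, G_4 = 10^(11.2/10) = 13.18
Friis cascade:
  F = 4.875 + (1.297 − 1)/0.2051 + (7.447 − 1)/0.1581 + (4.207 − 1)/0.02786 = 162.2
NF = 10 log₁₀(162.2) = 22.10 dB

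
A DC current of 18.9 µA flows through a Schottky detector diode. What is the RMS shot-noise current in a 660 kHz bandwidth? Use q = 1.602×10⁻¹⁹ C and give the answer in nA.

I_n = √(2qI·B)
2qI·B = 2 × 1.602×10⁻¹⁹ × 1.89×10⁻⁵ × 6.60×10⁵ = 4.00×10⁻¹⁸ A²
I_n = √(4.00×10⁻¹⁸) = 2.00×10⁻⁹ A = 2.00 nA

2.00 nA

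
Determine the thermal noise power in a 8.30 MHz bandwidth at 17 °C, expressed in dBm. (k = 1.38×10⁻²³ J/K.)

−104.8 dBm

T = 17 °C + 273.15 = 290.15 K
P_n = kTB = 1.38×10⁻²³ × 290.15 × 8.30×10⁶ = 3.32×10⁻¹⁴ W
In dBm: 10 log₁₀(3.32×10⁻¹⁴ / 10⁻³) = −104.8 dBm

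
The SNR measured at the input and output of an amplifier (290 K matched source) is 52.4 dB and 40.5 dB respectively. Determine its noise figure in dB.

11.9 dB

NF (dB) = SNR_in(dB) − SNR_out(dB) when the source is at T₀
NF = 52.4 − 40.5 = 11.9 dB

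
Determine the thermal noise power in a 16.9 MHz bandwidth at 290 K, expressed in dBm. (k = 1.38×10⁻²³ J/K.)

−101.7 dBm

P_n = kTB = 1.38×10⁻²³ × 290 × 1.69×10⁷ = 6.76×10⁻¹⁴ W
In dBm: 10 log₁₀(6.76×10⁻¹⁴ / 10⁻³) = −101.7 dBm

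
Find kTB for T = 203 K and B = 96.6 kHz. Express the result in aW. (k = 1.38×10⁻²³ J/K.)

P_n = kTB = 1.38×10⁻²³ × 203 × 9.66×10⁴ = 2.71×10⁻¹⁶ W = 271 aW

271 aW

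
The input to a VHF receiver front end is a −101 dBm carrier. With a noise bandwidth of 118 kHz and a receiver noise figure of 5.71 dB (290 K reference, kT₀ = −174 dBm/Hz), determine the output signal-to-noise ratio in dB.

16.6 dB

Noise floor: N = −174 + 10 log₁₀(B) + NF
10 log₁₀(1.18×10⁵) = 50.72 dB
N = −174 + 50.72 + 5.71 = −117.57 dBm
SNR = P_sig − N = −101 − (−117.57) = 16.57 dB → 16.6 dB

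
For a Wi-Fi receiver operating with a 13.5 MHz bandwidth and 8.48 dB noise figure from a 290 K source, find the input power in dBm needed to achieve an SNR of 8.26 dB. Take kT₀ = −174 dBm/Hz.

−86.0 dBm

Sensitivity = −174 + 10 log₁₀(B) + NF + SNR_min
= −174 + 71.3 + 8.48 + 8.26
= −85.96 dBm → −86.0 dBm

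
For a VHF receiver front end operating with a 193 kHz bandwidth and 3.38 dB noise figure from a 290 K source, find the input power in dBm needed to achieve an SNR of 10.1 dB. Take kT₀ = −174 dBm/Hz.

Sensitivity = −174 + 10 log₁₀(B) + NF + SNR_min
= −174 + 52.86 + 3.38 + 10.1
= −107.66 dBm → −107.7 dBm

−107.7 dBm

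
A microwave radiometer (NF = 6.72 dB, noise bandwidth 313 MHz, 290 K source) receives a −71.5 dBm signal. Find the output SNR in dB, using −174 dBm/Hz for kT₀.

Noise floor: N = −174 + 10 log₁₀(B) + NF
10 log₁₀(3.13×10⁸) = 84.96 dB
N = −174 + 84.96 + 6.72 = −82.32 dBm
SNR = P_sig − N = −71.5 − (−82.32) = 10.82 dB → 10.8 dB

10.8 dB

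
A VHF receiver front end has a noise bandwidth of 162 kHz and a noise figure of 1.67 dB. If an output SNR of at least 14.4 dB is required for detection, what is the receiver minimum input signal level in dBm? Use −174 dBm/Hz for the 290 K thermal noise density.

Sensitivity = −174 + 10 log₁₀(B) + NF + SNR_min
= −174 + 52.1 + 1.67 + 14.4
= −105.83 dBm → −105.8 dBm

−105.8 dBm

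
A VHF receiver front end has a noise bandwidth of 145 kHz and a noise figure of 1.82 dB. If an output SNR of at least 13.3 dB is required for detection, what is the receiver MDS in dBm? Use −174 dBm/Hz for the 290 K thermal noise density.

Sensitivity = −174 + 10 log₁₀(B) + NF + SNR_min
= −174 + 51.61 + 1.82 + 13.3
= −107.27 dBm → −107.3 dBm

−107.3 dBm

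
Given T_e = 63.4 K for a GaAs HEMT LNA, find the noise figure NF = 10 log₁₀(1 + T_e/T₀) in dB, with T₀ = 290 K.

0.859 dB

F = 1 + T_e/T₀ = 1 + 63.4/290 = 1.21862
NF = 10 log₁₀(1.21862) = 0.859 dB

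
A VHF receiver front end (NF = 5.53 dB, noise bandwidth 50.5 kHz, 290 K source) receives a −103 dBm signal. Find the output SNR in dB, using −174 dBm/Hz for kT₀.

Noise floor: N = −174 + 10 log₁₀(B) + NF
10 log₁₀(5.05×10⁴) = 47.03 dB
N = −174 + 47.03 + 5.53 = −121.44 dBm
SNR = P_sig − N = −103 − (−121.44) = 18.44 dB → 18.4 dB

18.4 dB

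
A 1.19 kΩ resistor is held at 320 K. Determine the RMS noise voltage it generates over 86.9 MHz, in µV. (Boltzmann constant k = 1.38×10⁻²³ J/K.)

42.7 µV

V_n = √(4kTRB)
4kTRB = 4 × 1.38×10⁻²³ × 320 × 1.19×10³ × 8.69×10⁷ = 1.83×10⁻⁹ V²
V_n = √(1.83×10⁻⁹) = 4.27×10⁻⁵ V = 42.7 µV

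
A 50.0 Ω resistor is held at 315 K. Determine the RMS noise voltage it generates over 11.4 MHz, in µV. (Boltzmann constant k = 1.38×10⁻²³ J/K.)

3.15 µV

V_n = √(4kTRB)
4kTRB = 4 × 1.38×10⁻²³ × 315 × 5.00×10¹ × 1.14×10⁷ = 9.91×10⁻¹² V²
V_n = √(9.91×10⁻¹²) = 3.15×10⁻⁶ V = 3.15 µV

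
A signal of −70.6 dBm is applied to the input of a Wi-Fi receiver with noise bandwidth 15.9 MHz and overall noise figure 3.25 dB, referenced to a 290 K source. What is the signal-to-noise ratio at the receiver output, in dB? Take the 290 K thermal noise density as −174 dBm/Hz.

Noise floor: N = −174 + 10 log₁₀(B) + NF
10 log₁₀(1.59×10⁷) = 72.01 dB
N = −174 + 72.01 + 3.25 = −98.74 dBm
SNR = P_sig − N = −70.6 − (−98.74) = 28.14 dB → 28.1 dB

28.1 dB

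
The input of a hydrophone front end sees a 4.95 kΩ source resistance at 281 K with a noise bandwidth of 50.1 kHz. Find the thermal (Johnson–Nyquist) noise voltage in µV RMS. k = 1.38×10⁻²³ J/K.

1.96 µV

V_n = √(4kTRB)
4kTRB = 4 × 1.38×10⁻²³ × 281 × 4.95×10³ × 5.01×10⁴ = 3.85×10⁻¹² V²
V_n = √(3.85×10⁻¹²) = 1.96×10⁻⁶ V = 1.96 µV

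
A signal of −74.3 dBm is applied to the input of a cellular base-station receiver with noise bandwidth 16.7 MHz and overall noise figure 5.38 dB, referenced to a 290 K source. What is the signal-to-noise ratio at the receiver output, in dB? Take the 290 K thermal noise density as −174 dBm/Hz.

22.1 dB

Noise floor: N = −174 + 10 log₁₀(B) + NF
10 log₁₀(1.67×10⁷) = 72.23 dB
N = −174 + 72.23 + 5.38 = −96.39 dBm
SNR = P_sig − N = −74.3 − (−96.39) = 22.09 dB → 22.1 dB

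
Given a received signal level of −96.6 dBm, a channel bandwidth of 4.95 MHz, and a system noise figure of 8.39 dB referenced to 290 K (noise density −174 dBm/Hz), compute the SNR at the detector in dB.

Noise floor: N = −174 + 10 log₁₀(B) + NF
10 log₁₀(4.95×10⁶) = 66.95 dB
N = −174 + 66.95 + 8.39 = −98.66 dBm
SNR = P_sig − N = −96.6 − (−98.66) = 2.06 dB → 2.1 dB

2.1 dB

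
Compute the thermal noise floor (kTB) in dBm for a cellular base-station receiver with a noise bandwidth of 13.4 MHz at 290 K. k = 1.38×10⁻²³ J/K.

−102.7 dBm

P_n = kTB = 1.38×10⁻²³ × 290 × 1.34×10⁷ = 5.36×10⁻¹⁴ W
In dBm: 10 log₁₀(5.36×10⁻¹⁴ / 10⁻³) = −102.7 dBm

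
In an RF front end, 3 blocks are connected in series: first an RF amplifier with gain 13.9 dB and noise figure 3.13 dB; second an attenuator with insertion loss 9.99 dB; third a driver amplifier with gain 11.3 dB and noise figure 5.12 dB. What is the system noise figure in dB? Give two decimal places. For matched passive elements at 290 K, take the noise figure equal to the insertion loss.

Convert to linear (a loss of L dB is a gain of −L dB): F_i = 10^(NF_i/10), G_i = 10^(G_i,dB/10)
  Stage 1: F_1 = 10^(3.13/10) = 2.056, G_1 = 10^(13.9/10) = 24.55
  Stage 2: F_2 = 10^(9.99/10) = 9.977, G_2 = 10^(−9.99/10) = 0.1002
  Stage 3: F_3 = 10^(5.12/10) = 3.251, G_3 = 10^(11.3/10) = 13.49
Friis cascade:
  F = 2.056 + (9.977 − 1)/24.55 + (3.251 − 1)/2.460 = 3.336
NF = 10 log₁₀(3.336) = 5.23 dB

5.23 dB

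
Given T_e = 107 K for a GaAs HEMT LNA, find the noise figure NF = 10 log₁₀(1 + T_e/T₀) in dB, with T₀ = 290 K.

1.36 dB

F = 1 + T_e/T₀ = 1 + 107/290 = 1.36897
NF = 10 log₁₀(1.36897) = 1.36 dB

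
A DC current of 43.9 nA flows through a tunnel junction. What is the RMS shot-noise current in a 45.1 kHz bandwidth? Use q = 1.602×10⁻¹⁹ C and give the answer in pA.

I_n = √(2qI·B)
2qI·B = 2 × 1.602×10⁻¹⁹ × 4.39×10⁻⁸ × 4.51×10⁴ = 6.34×10⁻²² A²
I_n = √(6.34×10⁻²²) = 2.52×10⁻¹¹ A = 25.2 pA

25.2 pA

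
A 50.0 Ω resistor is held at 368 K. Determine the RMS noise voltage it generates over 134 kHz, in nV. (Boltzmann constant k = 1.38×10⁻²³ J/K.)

V_n = √(4kTRB)
4kTRB = 4 × 1.38×10⁻²³ × 368 × 5.00×10¹ × 1.34×10⁵ = 1.36×10⁻¹³ V²
V_n = √(1.36×10⁻¹³) = 3.69×10⁻⁷ V = 369 nV

369 nV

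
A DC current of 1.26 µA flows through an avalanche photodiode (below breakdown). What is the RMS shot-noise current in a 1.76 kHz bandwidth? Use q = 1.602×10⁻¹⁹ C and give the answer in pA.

26.7 pA

I_n = √(2qI·B)
2qI·B = 2 × 1.602×10⁻¹⁹ × 1.26×10⁻⁶ × 1.76×10³ = 7.11×10⁻²² A²
I_n = √(7.11×10⁻²²) = 2.67×10⁻¹¹ A = 26.7 pA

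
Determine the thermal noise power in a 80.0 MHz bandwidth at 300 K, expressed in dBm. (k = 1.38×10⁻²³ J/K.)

−94.8 dBm

P_n = kTB = 1.38×10⁻²³ × 300 × 8.00×10⁷ = 3.31×10⁻¹³ W
In dBm: 10 log₁₀(3.31×10⁻¹³ / 10⁻³) = −94.8 dBm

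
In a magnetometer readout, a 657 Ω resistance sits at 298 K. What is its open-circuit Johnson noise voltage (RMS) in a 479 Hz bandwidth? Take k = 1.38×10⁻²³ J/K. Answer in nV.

V_n = √(4kTRB)
4kTRB = 4 × 1.38×10⁻²³ × 298 × 6.57×10² × 4.79×10² = 5.18×10⁻¹⁵ V²
V_n = √(5.18×10⁻¹⁵) = 7.19×10⁻⁸ V = 71.9 nV

71.9 nV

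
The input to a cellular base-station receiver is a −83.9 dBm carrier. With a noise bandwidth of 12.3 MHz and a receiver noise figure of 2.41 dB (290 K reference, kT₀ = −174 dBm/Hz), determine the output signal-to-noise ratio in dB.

Noise floor: N = −174 + 10 log₁₀(B) + NF
10 log₁₀(1.23×10⁷) = 70.9 dB
N = −174 + 70.9 + 2.41 = −100.69 dBm
SNR = P_sig − N = −83.9 − (−100.69) = 16.79 dB → 16.8 dB

16.8 dB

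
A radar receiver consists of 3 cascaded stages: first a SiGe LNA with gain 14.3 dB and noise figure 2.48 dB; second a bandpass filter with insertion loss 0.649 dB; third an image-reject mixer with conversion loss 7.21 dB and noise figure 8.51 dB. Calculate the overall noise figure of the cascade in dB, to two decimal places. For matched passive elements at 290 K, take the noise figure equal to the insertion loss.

3.09 dB

Convert to linear (a loss of L dB is a gain of −L dB): F_i = 10^(NF_i/10), G_i = 10^(G_i,dB/10)
  Stage 1: F_1 = 10^(2.48/10) = 1.770, G_1 = 10^(14.3/10) = 26.92
  Stage 2: F_2 = 10^(0.649/10) = 1.161, G_2 = 10^(−0.649/10) = 0.8612
  Stage 3: F_3 = 10^(8.51/10) = 7.096, G_3 = 10^(−7.21/10) = 0.1901
Friis cascade:
  F = 1.770 + (1.161 − 1)/26.92 + (7.096 − 1)/23.18 = 2.039
NF = 10 log₁₀(2.039) = 3.09 dB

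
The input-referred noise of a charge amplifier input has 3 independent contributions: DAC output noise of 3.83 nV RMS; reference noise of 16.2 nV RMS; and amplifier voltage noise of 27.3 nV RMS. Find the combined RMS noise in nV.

32.0 nV

Uncorrelated sources add in power (mean-square): V_tot = √(ΣV_i²)
V_tot = √[(3.83×10⁻⁹)² + (1.62×10⁻⁸)² + (2.73×10⁻⁸)²] = 3.20×10⁻⁸ V = 32.0 nV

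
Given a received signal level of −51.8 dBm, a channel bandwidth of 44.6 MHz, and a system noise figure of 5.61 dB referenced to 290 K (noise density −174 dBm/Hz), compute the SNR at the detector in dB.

40.1 dB

Noise floor: N = −174 + 10 log₁₀(B) + NF
10 log₁₀(4.46×10⁷) = 76.49 dB
N = −174 + 76.49 + 5.61 = −91.90 dBm
SNR = P_sig − N = −51.8 − (−91.90) = 40.10 dB → 40.1 dB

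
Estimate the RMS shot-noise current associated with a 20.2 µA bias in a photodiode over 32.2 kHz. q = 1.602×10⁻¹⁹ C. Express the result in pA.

457 pA

I_n = √(2qI·B)
2qI·B = 2 × 1.602×10⁻¹⁹ × 2.02×10⁻⁵ × 3.22×10⁴ = 2.08×10⁻¹⁹ A²
I_n = √(2.08×10⁻¹⁹) = 4.57×10⁻¹⁰ A = 457 pA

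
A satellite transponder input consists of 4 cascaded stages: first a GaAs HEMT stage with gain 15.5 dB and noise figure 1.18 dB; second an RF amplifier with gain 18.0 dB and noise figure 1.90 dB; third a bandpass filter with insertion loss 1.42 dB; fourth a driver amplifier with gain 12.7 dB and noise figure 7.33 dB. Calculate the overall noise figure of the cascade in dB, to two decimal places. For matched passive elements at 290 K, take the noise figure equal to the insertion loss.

Convert to linear (a loss of L dB is a gain of −L dB): F_i = 10^(NF_i/10), G_i = 10^(G_i,dB/10)
  Stage 1: F_1 = 10^(1.18/10) = 1.312, G_1 = 10^(15.5/10) = 35.48
  Stage 2: F_2 = 10^(1.90/10) = 1.549, G_2 = 10^(18.0/10) = 63.10
  Stage 3: F_3 = 10^(1.42/10) = 1.387, G_3 = 10^(−1.42/10) = 0.7211
  Stage 4: F_4 = 10^(7.33/10) = 5.408, G_4 = 10^(12.7/10) = 18.62
Friis cascade:
  F = 1.312 + (1.549 − 1)/35.48 + (1.387 − 1)/2239 + (5.408 − 1)/1614 = 1.331
NF = 10 log₁₀(1.331) = 1.24 dB

1.24 dB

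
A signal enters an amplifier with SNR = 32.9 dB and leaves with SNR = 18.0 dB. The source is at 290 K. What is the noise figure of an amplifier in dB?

NF (dB) = SNR_in(dB) − SNR_out(dB) when the source is at T₀
NF = 32.9 − 18.0 = 14.9 dB

14.9 dB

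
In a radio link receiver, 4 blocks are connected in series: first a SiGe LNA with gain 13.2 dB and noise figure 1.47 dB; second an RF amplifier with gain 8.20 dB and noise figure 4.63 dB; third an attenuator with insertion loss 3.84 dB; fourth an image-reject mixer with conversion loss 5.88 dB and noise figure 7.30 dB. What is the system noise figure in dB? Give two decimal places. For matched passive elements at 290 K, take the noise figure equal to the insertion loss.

Convert to linear (a loss of L dB is a gain of −L dB): F_i = 10^(NF_i/10), G_i = 10^(G_i,dB/10)
  Stage 1: F_1 = 10^(1.47/10) = 1.403, G_1 = 10^(13.2/10) = 20.89
  Stage 2: F_2 = 10^(4.63/10) = 2.904, G_2 = 10^(8.20/10) = 6.607
  Stage 3: F_3 = 10^(3.84/10) = 2.421, G_3 = 10^(−3.84/10) = 0.4130
  Stage 4: F_4 = 10^(7.30/10) = 5.370, G_4 = 10^(−5.88/10) = 0.2582
Friis cascade:
  F = 1.403 + (2.904 − 1)/20.89 + (2.421 − 1)/138.0 + (5.370 − 1)/57.02 = 1.581
NF = 10 log₁₀(1.581) = 1.99 dB

1.99 dB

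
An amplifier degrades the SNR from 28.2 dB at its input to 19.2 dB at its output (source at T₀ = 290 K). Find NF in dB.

NF (dB) = SNR_in(dB) − SNR_out(dB) when the source is at T₀
NF = 28.2 − 19.2 = 9.0 dB

9.0 dB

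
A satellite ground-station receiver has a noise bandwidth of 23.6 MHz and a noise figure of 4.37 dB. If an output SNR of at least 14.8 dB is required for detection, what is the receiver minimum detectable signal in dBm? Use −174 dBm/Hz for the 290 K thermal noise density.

Sensitivity = −174 + 10 log₁₀(B) + NF + SNR_min
= −174 + 73.73 + 4.37 + 14.8
= −81.10 dBm → −81.1 dBm

−81.1 dBm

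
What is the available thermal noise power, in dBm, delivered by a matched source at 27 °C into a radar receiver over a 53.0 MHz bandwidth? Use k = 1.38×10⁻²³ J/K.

−96.6 dBm

T = 27 °C + 273.15 = 300.15 K
P_n = kTB = 1.38×10⁻²³ × 300.15 × 5.30×10⁷ = 2.20×10⁻¹³ W
In dBm: 10 log₁₀(2.20×10⁻¹³ / 10⁻³) = −96.6 dBm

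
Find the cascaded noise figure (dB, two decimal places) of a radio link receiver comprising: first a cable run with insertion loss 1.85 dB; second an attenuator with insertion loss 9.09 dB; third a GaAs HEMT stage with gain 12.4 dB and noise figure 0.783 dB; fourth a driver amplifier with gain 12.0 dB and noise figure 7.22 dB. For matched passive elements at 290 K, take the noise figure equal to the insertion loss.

12.53 dB

Convert to linear (a loss of L dB is a gain of −L dB): F_i = 10^(NF_i/10), G_i = 10^(G_i,dB/10)
  Stage 1: F_1 = 10^(1.85/10) = 1.531, G_1 = 10^(−1.85/10) = 0.6531
  Stage 2: F_2 = 10^(9.09/10) = 8.110, G_2 = 10^(−9.09/10) = 0.1233
  Stage 3: F_3 = 10^(0.783/10) = 1.198, G_3 = 10^(12.4/10) = 17.38
  Stage 4: F_4 = 10^(7.22/10) = 5.272, G_4 = 10^(12.0/10) = 15.85
Friis cascade:
  F = 1.531 + (8.110 − 1)/0.6531 + (1.198 − 1)/0.08054 + (5.272 − 1)/1.400 = 17.92
NF = 10 log₁₀(17.92) = 12.53 dB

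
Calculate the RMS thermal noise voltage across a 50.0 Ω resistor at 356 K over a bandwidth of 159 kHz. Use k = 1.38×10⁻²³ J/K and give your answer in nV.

V_n = √(4kTRB)
4kTRB = 4 × 1.38×10⁻²³ × 356 × 5.00×10¹ × 1.59×10⁵ = 1.56×10⁻¹³ V²
V_n = √(1.56×10⁻¹³) = 3.95×10⁻⁷ V = 395 nV

395 nV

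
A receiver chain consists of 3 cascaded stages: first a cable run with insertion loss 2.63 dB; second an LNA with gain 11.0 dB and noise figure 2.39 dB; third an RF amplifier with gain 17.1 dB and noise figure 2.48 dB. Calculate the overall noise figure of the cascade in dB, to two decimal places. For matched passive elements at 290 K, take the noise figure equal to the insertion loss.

5.17 dB

Convert to linear (a loss of L dB is a gain of −L dB): F_i = 10^(NF_i/10), G_i = 10^(G_i,dB/10)
  Stage 1: F_1 = 10^(2.63/10) = 1.832, G_1 = 10^(−2.63/10) = 0.5458
  Stage 2: F_2 = 10^(2.39/10) = 1.734, G_2 = 10^(11.0/10) = 12.59
  Stage 3: F_3 = 10^(2.48/10) = 1.770, G_3 = 10^(17.1/10) = 51.29
Friis cascade:
  F = 1.832 + (1.734 − 1)/0.5458 + (1.770 − 1)/6.871 = 3.289
NF = 10 log₁₀(3.289) = 5.17 dB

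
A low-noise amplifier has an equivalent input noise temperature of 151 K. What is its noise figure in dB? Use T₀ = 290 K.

1.82 dB

F = 1 + T_e/T₀ = 1 + 151/290 = 1.52069
NF = 10 log₁₀(1.52069) = 1.82 dB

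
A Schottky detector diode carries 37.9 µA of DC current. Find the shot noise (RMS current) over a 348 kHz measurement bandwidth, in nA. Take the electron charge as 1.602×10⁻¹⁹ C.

I_n = √(2qI·B)
2qI·B = 2 × 1.602×10⁻¹⁹ × 3.79×10⁻⁵ × 3.48×10⁵ = 4.23×10⁻¹⁸ A²
I_n = √(4.23×10⁻¹⁸) = 2.06×10⁻⁹ A = 2.06 nA

2.06 nA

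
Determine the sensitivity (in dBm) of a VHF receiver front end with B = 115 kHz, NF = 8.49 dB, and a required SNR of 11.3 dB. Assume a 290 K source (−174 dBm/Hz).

−103.6 dBm

Sensitivity = −174 + 10 log₁₀(B) + NF + SNR_min
= −174 + 50.61 + 8.49 + 11.3
= −103.60 dBm → −103.6 dBm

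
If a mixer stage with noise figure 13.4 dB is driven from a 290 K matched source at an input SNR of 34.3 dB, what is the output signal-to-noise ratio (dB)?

20.9 dB

By definition F = SNR_in/SNR_out, so in dB: SNR_out = SNR_in − NF
SNR_out = 34.3 − 13.4 = 20.9 dB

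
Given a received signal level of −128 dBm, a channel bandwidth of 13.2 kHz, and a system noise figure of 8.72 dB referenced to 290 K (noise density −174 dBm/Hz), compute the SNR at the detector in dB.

−3.9 dB

Noise floor: N = −174 + 10 log₁₀(B) + NF
10 log₁₀(1.32×10⁴) = 41.21 dB
N = −174 + 41.21 + 8.72 = −124.07 dBm
SNR = P_sig − N = −128 − (−124.07) = −3.93 dB → −3.9 dB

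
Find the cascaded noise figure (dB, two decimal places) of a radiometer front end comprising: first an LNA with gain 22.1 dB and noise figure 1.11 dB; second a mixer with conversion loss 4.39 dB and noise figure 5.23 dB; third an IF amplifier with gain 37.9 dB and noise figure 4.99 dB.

1.28 dB

Convert to linear (a loss of L dB is a gain of −L dB): F_i = 10^(NF_i/10), G_i = 10^(G_i,dB/10)
  Stage 1: F_1 = 10^(1.11/10) = 1.291, G_1 = 10^(22.1/10) = 162.2
  Stage 2: F_2 = 10^(5.23/10) = 3.334, G_2 = 10^(−4.39/10) = 0.3639
  Stage 3: F_3 = 10^(4.99/10) = 3.155, G_3 = 10^(37.9/10) = 6166
Friis cascade:
  F = 1.291 + (3.334 − 1)/162.2 + (3.155 − 1)/59.02 = 1.342
NF = 10 log₁₀(1.342) = 1.28 dB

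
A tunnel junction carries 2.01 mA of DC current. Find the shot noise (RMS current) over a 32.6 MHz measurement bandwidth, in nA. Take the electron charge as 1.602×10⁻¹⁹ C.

145 nA

I_n = √(2qI·B)
2qI·B = 2 × 1.602×10⁻¹⁹ × 2.01×10⁻³ × 3.26×10⁷ = 2.10×10⁻¹⁴ A²
I_n = √(2.10×10⁻¹⁴) = 1.45×10⁻⁷ A = 145 nA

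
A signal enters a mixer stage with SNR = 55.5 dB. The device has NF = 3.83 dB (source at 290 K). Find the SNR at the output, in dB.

By definition F = SNR_in/SNR_out, so in dB: SNR_out = SNR_in − NF
SNR_out = 55.5 − 3.83 = 51.67 dB

51.67 dB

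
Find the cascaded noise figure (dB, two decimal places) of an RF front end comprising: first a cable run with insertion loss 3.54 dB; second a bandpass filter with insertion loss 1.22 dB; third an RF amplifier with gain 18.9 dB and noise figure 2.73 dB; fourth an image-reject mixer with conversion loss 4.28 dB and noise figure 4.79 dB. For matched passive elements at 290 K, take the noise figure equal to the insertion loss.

7.55 dB

Convert to linear (a loss of L dB is a gain of −L dB): F_i = 10^(NF_i/10), G_i = 10^(G_i,dB/10)
  Stage 1: F_1 = 10^(3.54/10) = 2.259, G_1 = 10^(−3.54/10) = 0.4426
  Stage 2: F_2 = 10^(1.22/10) = 1.324, G_2 = 10^(−1.22/10) = 0.7551
  Stage 3: F_3 = 10^(2.73/10) = 1.875, G_3 = 10^(18.9/10) = 77.62
  Stage 4: F_4 = 10^(4.79/10) = 3.013, G_4 = 10^(−4.28/10) = 0.3733
Friis cascade:
  F = 2.259 + (1.324 − 1)/0.4426 + (1.875 − 1)/0.3342 + (3.013 − 1)/25.94 = 5.688
NF = 10 log₁₀(5.688) = 7.55 dB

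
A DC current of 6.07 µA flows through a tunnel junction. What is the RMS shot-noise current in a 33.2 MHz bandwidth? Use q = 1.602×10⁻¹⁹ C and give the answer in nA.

8.04 nA

I_n = √(2qI·B)
2qI·B = 2 × 1.602×10⁻¹⁹ × 6.07×10⁻⁶ × 3.32×10⁷ = 6.46×10⁻¹⁷ A²
I_n = √(6.46×10⁻¹⁷) = 8.04×10⁻⁹ A = 8.04 nA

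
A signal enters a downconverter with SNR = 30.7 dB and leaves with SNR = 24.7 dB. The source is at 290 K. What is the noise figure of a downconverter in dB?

6.0 dB

NF (dB) = SNR_in(dB) − SNR_out(dB) when the source is at T₀
NF = 30.7 − 24.7 = 6.0 dB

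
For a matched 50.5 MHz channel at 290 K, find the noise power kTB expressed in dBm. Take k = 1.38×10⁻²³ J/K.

−96.9 dBm

P_n = kTB = 1.38×10⁻²³ × 290 × 5.05×10⁷ = 2.02×10⁻¹³ W
In dBm: 10 log₁₀(2.02×10⁻¹³ / 10⁻³) = −96.9 dBm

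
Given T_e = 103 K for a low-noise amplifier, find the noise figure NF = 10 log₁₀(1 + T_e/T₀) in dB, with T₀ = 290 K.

F = 1 + T_e/T₀ = 1 + 103/290 = 1.35517
NF = 10 log₁₀(1.35517) = 1.32 dB

1.32 dB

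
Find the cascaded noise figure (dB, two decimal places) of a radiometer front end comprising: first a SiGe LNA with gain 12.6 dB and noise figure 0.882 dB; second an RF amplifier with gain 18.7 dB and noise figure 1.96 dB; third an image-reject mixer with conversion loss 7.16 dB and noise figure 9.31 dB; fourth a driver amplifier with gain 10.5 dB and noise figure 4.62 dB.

Convert to linear (a loss of L dB is a gain of −L dB): F_i = 10^(NF_i/10), G_i = 10^(G_i,dB/10)
  Stage 1: F_1 = 10^(0.882/10) = 1.225, G_1 = 10^(12.6/10) = 18.20
  Stage 2: F_2 = 10^(1.96/10) = 1.570, G_2 = 10^(18.7/10) = 74.13
  Stage 3: F_3 = 10^(9.31/10) = 8.531, G_3 = 10^(−7.16/10) = 0.1923
  Stage 4: F_4 = 10^(4.62/10) = 2.897, G_4 = 10^(10.5/10) = 11.22
Friis cascade:
  F = 1.225 + (1.570 − 1)/18.20 + (8.531 − 1)/1349 + (2.897 − 1)/259.4 = 1.269
NF = 10 log₁₀(1.269) = 1.04 dB

1.04 dB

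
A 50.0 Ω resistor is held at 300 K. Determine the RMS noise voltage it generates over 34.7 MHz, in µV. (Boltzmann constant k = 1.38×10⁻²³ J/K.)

V_n = √(4kTRB)
4kTRB = 4 × 1.38×10⁻²³ × 300 × 5.00×10¹ × 3.47×10⁷ = 2.87×10⁻¹¹ V²
V_n = √(2.87×10⁻¹¹) = 5.36×10⁻⁶ V = 5.36 µV

5.36 µV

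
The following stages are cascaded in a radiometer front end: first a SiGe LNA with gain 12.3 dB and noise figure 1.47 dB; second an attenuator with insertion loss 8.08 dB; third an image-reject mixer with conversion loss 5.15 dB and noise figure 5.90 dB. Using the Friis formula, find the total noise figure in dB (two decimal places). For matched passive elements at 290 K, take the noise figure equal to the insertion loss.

Convert to linear (a loss of L dB is a gain of −L dB): F_i = 10^(NF_i/10), G_i = 10^(G_i,dB/10)
  Stage 1: F_1 = 10^(1.47/10) = 1.403, G_1 = 10^(12.3/10) = 16.98
  Stage 2: F_2 = 10^(8.08/10) = 6.427, G_2 = 10^(−8.08/10) = 0.1556
  Stage 3: F_3 = 10^(5.90/10) = 3.890, G_3 = 10^(−5.15/10) = 0.3055
Friis cascade:
  F = 1.403 + (6.427 − 1)/16.98 + (3.890 − 1)/2.642 = 2.816
NF = 10 log₁₀(2.816) = 4.50 dB

4.50 dB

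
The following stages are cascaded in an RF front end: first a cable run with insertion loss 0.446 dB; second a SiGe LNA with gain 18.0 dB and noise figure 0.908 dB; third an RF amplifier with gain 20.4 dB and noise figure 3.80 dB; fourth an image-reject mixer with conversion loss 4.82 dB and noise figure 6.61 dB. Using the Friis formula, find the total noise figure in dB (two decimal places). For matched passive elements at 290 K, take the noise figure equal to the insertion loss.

Convert to linear (a loss of L dB is a gain of −L dB): F_i = 10^(NF_i/10), G_i = 10^(G_i,dB/10)
  Stage 1: F_1 = 10^(0.446/10) = 1.108, G_1 = 10^(−0.446/10) = 0.9024
  Stage 2: F_2 = 10^(0.908/10) = 1.233, G_2 = 10^(18.0/10) = 63.10
  Stage 3: F_3 = 10^(3.80/10) = 2.399, G_3 = 10^(20.4/10) = 109.6
  Stage 4: F_4 = 10^(6.61/10) = 4.581, G_4 = 10^(−4.82/10) = 0.3296
Friis cascade:
  F = 1.108 + (1.233 − 1)/0.9024 + (2.399 − 1)/56.94 + (4.581 − 1)/6243 = 1.391
NF = 10 log₁₀(1.391) = 1.43 dB

1.43 dB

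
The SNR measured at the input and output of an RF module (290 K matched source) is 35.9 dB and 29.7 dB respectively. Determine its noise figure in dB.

6.2 dB

NF (dB) = SNR_in(dB) − SNR_out(dB) when the source is at T₀
NF = 35.9 − 29.7 = 6.2 dB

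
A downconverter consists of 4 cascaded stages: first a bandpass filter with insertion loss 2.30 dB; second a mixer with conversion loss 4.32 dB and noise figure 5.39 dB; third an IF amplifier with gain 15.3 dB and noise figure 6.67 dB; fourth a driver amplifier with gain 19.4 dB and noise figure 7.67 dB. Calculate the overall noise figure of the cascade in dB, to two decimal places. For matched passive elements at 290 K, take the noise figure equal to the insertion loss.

Convert to linear (a loss of L dB is a gain of −L dB): F_i = 10^(NF_i/10), G_i = 10^(G_i,dB/10)
  Stage 1: F_1 = 10^(2.30/10) = 1.698, G_1 = 10^(−2.30/10) = 0.5888
  Stage 2: F_2 = 10^(5.39/10) = 3.459, G_2 = 10^(−4.32/10) = 0.3698
  Stage 3: F_3 = 10^(6.67/10) = 4.645, G_3 = 10^(15.3/10) = 33.88
  Stage 4: F_4 = 10^(7.67/10) = 5.848, G_4 = 10^(19.4/10) = 87.10
Friis cascade:
  F = 1.698 + (3.459 − 1)/0.5888 + (4.645 − 1)/0.2178 + (5.848 − 1)/7.379 = 23.27
NF = 10 log₁₀(23.27) = 13.67 dB

13.67 dB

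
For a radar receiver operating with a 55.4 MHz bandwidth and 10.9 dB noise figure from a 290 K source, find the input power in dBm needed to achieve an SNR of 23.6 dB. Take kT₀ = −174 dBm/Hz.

−62.1 dBm

Sensitivity = −174 + 10 log₁₀(B) + NF + SNR_min
= −174 + 77.44 + 10.9 + 23.6
= −62.06 dBm → −62.1 dBm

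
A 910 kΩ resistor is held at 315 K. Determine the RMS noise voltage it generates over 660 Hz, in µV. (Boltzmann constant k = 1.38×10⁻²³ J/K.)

3.23 µV

V_n = √(4kTRB)
4kTRB = 4 × 1.38×10⁻²³ × 315 × 9.10×10⁵ × 6.60×10² = 1.04×10⁻¹¹ V²
V_n = √(1.04×10⁻¹¹) = 3.23×10⁻⁶ V = 3.23 µV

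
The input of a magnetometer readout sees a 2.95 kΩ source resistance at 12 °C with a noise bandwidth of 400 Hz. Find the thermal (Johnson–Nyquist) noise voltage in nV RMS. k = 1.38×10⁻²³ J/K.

T = 12 °C + 273.15 = 285.15 K
V_n = √(4kTRB)
4kTRB = 4 × 1.38×10⁻²³ × 285.15 × 2.95×10³ × 4.00×10² = 1.86×10⁻¹⁴ V²
V_n = √(1.86×10⁻¹⁴) = 1.36×10⁻⁷ V = 136 nV

136 nV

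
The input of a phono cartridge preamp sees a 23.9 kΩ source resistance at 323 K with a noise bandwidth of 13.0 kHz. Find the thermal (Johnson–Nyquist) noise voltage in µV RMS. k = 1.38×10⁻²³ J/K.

V_n = √(4kTRB)
4kTRB = 4 × 1.38×10⁻²³ × 323 × 2.39×10⁴ × 1.30×10⁴ = 5.54×10⁻¹² V²
V_n = √(5.54×10⁻¹²) = 2.35×10⁻⁶ V = 2.35 µV

2.35 µV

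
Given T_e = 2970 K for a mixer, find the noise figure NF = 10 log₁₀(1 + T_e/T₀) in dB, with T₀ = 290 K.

F = 1 + T_e/T₀ = 1 + 2970/290 = 11.2414
NF = 10 log₁₀(11.2414) = 10.51 dB

10.51 dB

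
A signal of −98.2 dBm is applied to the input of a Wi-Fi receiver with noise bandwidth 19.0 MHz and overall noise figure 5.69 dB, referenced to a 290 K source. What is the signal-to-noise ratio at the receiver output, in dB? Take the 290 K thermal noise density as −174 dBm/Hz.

Noise floor: N = −174 + 10 log₁₀(B) + NF
10 log₁₀(1.90×10⁷) = 72.79 dB
N = −174 + 72.79 + 5.69 = −95.52 dBm
SNR = P_sig − N = −98.2 − (−95.52) = −2.68 dB → −2.7 dB

−2.7 dB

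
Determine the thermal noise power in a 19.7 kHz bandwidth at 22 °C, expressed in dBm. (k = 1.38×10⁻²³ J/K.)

−131.0 dBm

T = 22 °C + 273.15 = 295.15 K
P_n = kTB = 1.38×10⁻²³ × 295.15 × 1.97×10⁴ = 8.02×10⁻¹⁷ W
In dBm: 10 log₁₀(8.02×10⁻¹⁷ / 10⁻³) = −131.0 dBm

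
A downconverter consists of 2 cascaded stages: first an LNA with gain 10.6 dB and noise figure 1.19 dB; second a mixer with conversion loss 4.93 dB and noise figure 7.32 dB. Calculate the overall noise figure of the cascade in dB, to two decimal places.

Convert to linear (a loss of L dB is a gain of −L dB): F_i = 10^(NF_i/10), G_i = 10^(G_i,dB/10)
  Stage 1: F_1 = 10^(1.19/10) = 1.315, G_1 = 10^(10.6/10) = 11.48
  Stage 2: F_2 = 10^(7.32/10) = 5.395, G_2 = 10^(−4.93/10) = 0.3214
Friis cascade:
  F = 1.315 + (5.395 − 1)/11.48 = 1.698
NF = 10 log₁₀(1.698) = 2.30 dB

2.30 dB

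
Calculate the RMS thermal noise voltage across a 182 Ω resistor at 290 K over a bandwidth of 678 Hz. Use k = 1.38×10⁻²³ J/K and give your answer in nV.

V_n = √(4kTRB)
4kTRB = 4 × 1.38×10⁻²³ × 290 × 1.82×10² × 6.78×10² = 1.98×10⁻¹⁵ V²
V_n = √(1.98×10⁻¹⁵) = 4.44×10⁻⁸ V = 44.4 nV

44.4 nV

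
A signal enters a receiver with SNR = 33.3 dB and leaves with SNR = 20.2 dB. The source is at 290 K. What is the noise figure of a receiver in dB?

NF (dB) = SNR_in(dB) − SNR_out(dB) when the source is at T₀
NF = 33.3 − 20.2 = 13.1 dB

13.1 dB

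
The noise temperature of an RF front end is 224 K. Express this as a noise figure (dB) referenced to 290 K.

2.49 dB

F = 1 + T_e/T₀ = 1 + 224/290 = 1.77241
NF = 10 log₁₀(1.77241) = 2.49 dB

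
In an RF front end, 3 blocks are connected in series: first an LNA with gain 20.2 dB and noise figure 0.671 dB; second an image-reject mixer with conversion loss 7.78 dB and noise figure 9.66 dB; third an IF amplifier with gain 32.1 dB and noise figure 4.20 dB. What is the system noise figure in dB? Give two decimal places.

Convert to linear (a loss of L dB is a gain of −L dB): F_i = 10^(NF_i/10), G_i = 10^(G_i,dB/10)
  Stage 1: F_1 = 10^(0.671/10) = 1.167, G_1 = 10^(20.2/10) = 104.7
  Stage 2: F_2 = 10^(9.66/10) = 9.247, G_2 = 10^(−7.78/10) = 0.1667
  Stage 3: F_3 = 10^(4.20/10) = 2.630, G_3 = 10^(32.1/10) = 1622
Friis cascade:
  F = 1.167 + (9.247 − 1)/104.7 + (2.630 − 1)/17.46 = 1.339
NF = 10 log₁₀(1.339) = 1.27 dB

1.27 dB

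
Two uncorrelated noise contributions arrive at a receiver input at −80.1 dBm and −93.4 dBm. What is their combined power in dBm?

Convert to linear, add, convert back:
P₁ = 9.77×10⁻¹² W, P₂ = 4.57×10⁻¹³ W
P_tot = 1.02×10⁻¹¹ W → 10 log₁₀(P_tot / 10⁻³) = −79.9 dBm

−79.9 dBm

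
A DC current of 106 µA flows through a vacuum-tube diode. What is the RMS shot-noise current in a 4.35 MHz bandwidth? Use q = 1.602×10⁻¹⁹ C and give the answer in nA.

I_n = √(2qI·B)
2qI·B = 2 × 1.602×10⁻¹⁹ × 1.06×10⁻⁴ × 4.35×10⁶ = 1.48×10⁻¹⁶ A²
I_n = √(1.48×10⁻¹⁶) = 1.22×10⁻⁸ A = 12.2 nA

12.2 nA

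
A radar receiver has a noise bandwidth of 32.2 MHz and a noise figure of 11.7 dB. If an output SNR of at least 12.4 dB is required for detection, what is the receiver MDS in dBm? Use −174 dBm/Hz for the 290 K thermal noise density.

Sensitivity = −174 + 10 log₁₀(B) + NF + SNR_min
= −174 + 75.08 + 11.7 + 12.4
= −74.82 dBm → −74.8 dBm

−74.8 dBm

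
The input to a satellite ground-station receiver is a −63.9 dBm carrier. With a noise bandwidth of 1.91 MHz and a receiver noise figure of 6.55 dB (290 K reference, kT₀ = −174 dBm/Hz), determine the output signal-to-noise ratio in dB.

40.7 dB

Noise floor: N = −174 + 10 log₁₀(B) + NF
10 log₁₀(1.91×10⁶) = 62.81 dB
N = −174 + 62.81 + 6.55 = −104.64 dBm
SNR = P_sig − N = −63.9 − (−104.64) = 40.74 dB → 40.7 dB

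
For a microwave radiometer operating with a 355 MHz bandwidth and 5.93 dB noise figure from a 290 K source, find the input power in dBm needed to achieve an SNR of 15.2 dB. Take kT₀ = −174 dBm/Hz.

−67.4 dBm

Sensitivity = −174 + 10 log₁₀(B) + NF + SNR_min
= −174 + 85.5 + 5.93 + 15.2
= −67.37 dBm → −67.4 dBm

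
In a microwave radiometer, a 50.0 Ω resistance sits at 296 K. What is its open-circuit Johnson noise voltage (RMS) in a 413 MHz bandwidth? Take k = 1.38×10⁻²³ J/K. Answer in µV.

18.4 µV

V_n = √(4kTRB)
4kTRB = 4 × 1.38×10⁻²³ × 296 × 5.00×10¹ × 4.13×10⁸ = 3.37×10⁻¹⁰ V²
V_n = √(3.37×10⁻¹⁰) = 1.84×10⁻⁵ V = 18.4 µV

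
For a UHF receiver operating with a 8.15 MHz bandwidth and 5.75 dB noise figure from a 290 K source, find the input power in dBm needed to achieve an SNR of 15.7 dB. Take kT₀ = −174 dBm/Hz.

Sensitivity = −174 + 10 log₁₀(B) + NF + SNR_min
= −174 + 69.11 + 5.75 + 15.7
= −83.44 dBm → −83.4 dBm

−83.4 dBm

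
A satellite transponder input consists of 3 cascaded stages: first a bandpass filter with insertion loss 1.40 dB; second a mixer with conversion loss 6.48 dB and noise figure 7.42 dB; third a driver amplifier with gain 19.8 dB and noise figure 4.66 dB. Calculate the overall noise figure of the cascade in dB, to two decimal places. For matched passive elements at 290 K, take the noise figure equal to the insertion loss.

Convert to linear (a loss of L dB is a gain of −L dB): F_i = 10^(NF_i/10), G_i = 10^(G_i,dB/10)
  Stage 1: F_1 = 10^(1.40/10) = 1.380, G_1 = 10^(−1.40/10) = 0.7244
  Stage 2: F_2 = 10^(7.42/10) = 5.521, G_2 = 10^(−6.48/10) = 0.2249
  Stage 3: F_3 = 10^(4.66/10) = 2.924, G_3 = 10^(19.8/10) = 95.50
Friis cascade:
  F = 1.380 + (5.521 − 1)/0.7244 + (2.924 − 1)/0.1629 = 19.43
NF = 10 log₁₀(19.43) = 12.88 dB

12.88 dB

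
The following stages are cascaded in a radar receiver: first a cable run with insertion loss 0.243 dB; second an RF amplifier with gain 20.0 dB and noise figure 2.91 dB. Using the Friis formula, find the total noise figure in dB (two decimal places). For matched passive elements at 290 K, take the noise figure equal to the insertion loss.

3.15 dB

Convert to linear (a loss of L dB is a gain of −L dB): F_i = 10^(NF_i/10), G_i = 10^(G_i,dB/10)
  Stage 1: F_1 = 10^(0.243/10) = 1.058, G_1 = 10^(−0.243/10) = 0.9456
  Stage 2: F_2 = 10^(2.91/10) = 1.954, G_2 = 10^(20.0/10) = 100.0
Friis cascade:
  F = 1.058 + (1.954 − 1)/0.9456 = 2.067
NF = 10 log₁₀(2.067) = 3.15 dB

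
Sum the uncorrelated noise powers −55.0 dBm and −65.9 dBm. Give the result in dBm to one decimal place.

−54.7 dBm

Convert to linear, add, convert back:
P₁ = 3.16×10⁻⁹ W, P₂ = 2.57×10⁻¹⁰ W
P_tot = 3.42×10⁻⁹ W → 10 log₁₀(P_tot / 10⁻³) = −54.7 dBm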